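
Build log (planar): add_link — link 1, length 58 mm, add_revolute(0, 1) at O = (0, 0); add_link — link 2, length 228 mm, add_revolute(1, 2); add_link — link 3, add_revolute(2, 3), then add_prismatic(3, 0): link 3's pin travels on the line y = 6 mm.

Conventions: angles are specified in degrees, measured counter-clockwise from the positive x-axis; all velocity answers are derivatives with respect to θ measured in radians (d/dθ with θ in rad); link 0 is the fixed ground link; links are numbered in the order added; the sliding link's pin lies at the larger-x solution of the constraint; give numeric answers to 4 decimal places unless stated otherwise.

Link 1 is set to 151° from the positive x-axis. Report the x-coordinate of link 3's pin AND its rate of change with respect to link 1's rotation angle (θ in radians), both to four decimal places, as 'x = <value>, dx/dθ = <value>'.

geometry: r = 58 mm, L = 228 mm, e = 6 mm
crank pin P = (r cos θ, r sin θ) = (-50.727943, 28.118958)
h = r sin θ − e = 28.118958 − 6 = 22.118958
x = r cos θ + √(L² − h²) = -50.727943 + 226.924551 = 176.196608
dx/dθ = −r sin θ − h·r cos θ/√(L² − h²) (θ in radians; h = 22.118958) = -23.174366

x = 176.1966, dx/dθ = -23.1744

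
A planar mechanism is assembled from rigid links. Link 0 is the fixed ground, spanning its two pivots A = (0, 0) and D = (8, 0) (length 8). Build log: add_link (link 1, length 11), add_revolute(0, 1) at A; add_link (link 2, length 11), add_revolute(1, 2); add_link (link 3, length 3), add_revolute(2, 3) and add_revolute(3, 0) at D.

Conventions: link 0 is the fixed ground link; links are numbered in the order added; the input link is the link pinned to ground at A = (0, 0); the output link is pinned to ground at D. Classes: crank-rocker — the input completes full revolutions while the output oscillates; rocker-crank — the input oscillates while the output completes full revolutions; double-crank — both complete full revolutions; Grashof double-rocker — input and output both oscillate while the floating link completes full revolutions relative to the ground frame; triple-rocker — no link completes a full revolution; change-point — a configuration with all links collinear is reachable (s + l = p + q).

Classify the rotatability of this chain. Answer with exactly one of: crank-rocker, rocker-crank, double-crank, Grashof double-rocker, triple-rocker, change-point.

lengths: ground=8, input=11, coupler=11, output=3
sorted: s=3 (shortest), l=11 (longest), p+q=19
s + l = 14 vs p + q = 19
s + l < p + q (Grashof) with shortest = output link → rocker-crank

rocker-crank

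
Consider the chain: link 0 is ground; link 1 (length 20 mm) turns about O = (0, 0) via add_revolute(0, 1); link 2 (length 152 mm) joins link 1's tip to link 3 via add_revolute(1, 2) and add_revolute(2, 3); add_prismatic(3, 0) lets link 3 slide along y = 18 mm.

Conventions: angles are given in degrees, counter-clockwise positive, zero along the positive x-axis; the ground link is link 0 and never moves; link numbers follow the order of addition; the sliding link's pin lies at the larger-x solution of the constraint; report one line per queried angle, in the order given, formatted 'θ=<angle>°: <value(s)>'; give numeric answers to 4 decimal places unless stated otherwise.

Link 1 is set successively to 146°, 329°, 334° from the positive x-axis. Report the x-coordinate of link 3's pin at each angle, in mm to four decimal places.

geometry: r = 20 mm, L = 152 mm, e = 18 mm
θ=146°: crank pin P = (r cos θ, r sin θ) = (-16.580751, 11.183858)
θ=146°: h = r sin θ − e = 11.183858 − 18 = -6.816142
θ=146°: x = r cos θ + √(L² − h²) = -16.580751 + 151.847095 = 135.266343
θ=329°: crank pin P = (r cos θ, r sin θ) = (17.143346, -10.300761)
θ=329°: h = r sin θ − e = -10.300761 − 18 = -28.300761
θ=329°: x = r cos θ + √(L² − h²) = 17.143346 + 149.342114 = 166.485460
θ=334°: crank pin P = (r cos θ, r sin θ) = (17.975881, -8.767423)
θ=334°: h = r sin θ − e = -8.767423 − 18 = -26.767423
θ=334°: x = r cos θ + √(L² − h²) = 17.975881 + 149.624547 = 167.600428

θ=146°: 135.2663
θ=329°: 166.4855
θ=334°: 167.6004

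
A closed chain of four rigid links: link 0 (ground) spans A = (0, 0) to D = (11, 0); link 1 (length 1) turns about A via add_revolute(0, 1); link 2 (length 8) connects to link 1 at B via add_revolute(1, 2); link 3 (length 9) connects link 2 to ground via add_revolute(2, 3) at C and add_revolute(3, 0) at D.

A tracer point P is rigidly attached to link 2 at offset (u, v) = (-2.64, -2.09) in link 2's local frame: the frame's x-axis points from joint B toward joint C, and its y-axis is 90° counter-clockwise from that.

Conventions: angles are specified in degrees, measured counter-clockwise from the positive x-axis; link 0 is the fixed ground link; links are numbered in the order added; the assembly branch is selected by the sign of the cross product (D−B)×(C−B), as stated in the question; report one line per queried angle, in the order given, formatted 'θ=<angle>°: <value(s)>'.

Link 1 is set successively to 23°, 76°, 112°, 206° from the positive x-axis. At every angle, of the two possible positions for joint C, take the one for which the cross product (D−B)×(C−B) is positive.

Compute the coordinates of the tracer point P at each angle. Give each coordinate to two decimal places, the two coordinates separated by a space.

A=(0,0), D=(11.00,0)
θ=23°: B = A + 1.00·(cos23°, sin23°) = (0.9205, 0.3907)
θ=23°: |BD| = 10.0871
θ=23°: circle(B,8.00) ∩ circle(D,9.00): a=4.2009, h=6.8083
θ=23°:   candidates: C₊=(5.3819,7.0312) cross=68.676; C₋=(4.8545,-6.5752) cross=-68.676
θ=23°:   branch + wants cross > 0 → take C=(5.3819,7.0312) (cross=68.676)
θ=23°: ex = (C−B)/|BC| = (0.5577,0.8301); ey = (-0.8301,0.5577)
θ=23°: P = B + -2.64·ex + -2.09·ey = (1.1830,-2.9662)
θ=76°: B = A + 1.00·(cos76°, sin76°) = (0.2419, 0.9703)
θ=76°: |BD| = 10.8017
θ=76°: circle(B,8.00) ∩ circle(D,9.00): a=4.6140, h=6.5354
θ=76°:   candidates: C₊=(5.4243,7.0648) cross=70.594; C₋=(4.2502,-5.9531) cross=-70.594
θ=76°:   branch + wants cross > 0 → take C=(5.4243,7.0648) (cross=70.594)
θ=76°: ex = (C−B)/|BC| = (0.6478,0.7618); ey = (-0.7618,0.6478)
θ=76°: P = B + -2.64·ex + -2.09·ey = (0.1239,-2.3948)
θ=112°: B = A + 1.00·(cos112°, sin112°) = (-0.3746, 0.9272)
θ=112°: |BD| = 11.4123
θ=112°: circle(B,8.00) ∩ circle(D,9.00): a=4.9614, h=6.2757
θ=112°:   candidates: C₊=(5.0802,6.7791) cross=71.621; C₋=(4.0605,-5.7309) cross=-71.621
θ=112°:   branch + wants cross > 0 → take C=(5.0802,6.7791) (cross=71.621)
θ=112°: ex = (C−B)/|BC| = (0.6819,0.7315); ey = (-0.7315,0.6819)
θ=112°: P = B + -2.64·ex + -2.09·ey = (-0.6459,-2.4290)
θ=206°: B = A + 1.00·(cos206°, sin206°) = (-0.8988, -0.4384)
θ=206°: |BD| = 11.9069
θ=206°: circle(B,8.00) ∩ circle(D,9.00): a=5.2396, h=6.0454
θ=206°:   candidates: C₊=(4.1146,5.7958) cross=71.982; C₋=(4.5598,-6.2868) cross=-71.982
θ=206°:   branch + wants cross > 0 → take C=(4.1146,5.7958) (cross=71.982)
θ=206°: ex = (C−B)/|BC| = (0.6267,0.7793); ey = (-0.7793,0.6267)
θ=206°: P = B + -2.64·ex + -2.09·ey = (-0.9245,-3.8054)

θ=23°: 1.18 -2.97
θ=76°: 0.12 -2.39
θ=112°: -0.65 -2.43
θ=206°: -0.92 -3.81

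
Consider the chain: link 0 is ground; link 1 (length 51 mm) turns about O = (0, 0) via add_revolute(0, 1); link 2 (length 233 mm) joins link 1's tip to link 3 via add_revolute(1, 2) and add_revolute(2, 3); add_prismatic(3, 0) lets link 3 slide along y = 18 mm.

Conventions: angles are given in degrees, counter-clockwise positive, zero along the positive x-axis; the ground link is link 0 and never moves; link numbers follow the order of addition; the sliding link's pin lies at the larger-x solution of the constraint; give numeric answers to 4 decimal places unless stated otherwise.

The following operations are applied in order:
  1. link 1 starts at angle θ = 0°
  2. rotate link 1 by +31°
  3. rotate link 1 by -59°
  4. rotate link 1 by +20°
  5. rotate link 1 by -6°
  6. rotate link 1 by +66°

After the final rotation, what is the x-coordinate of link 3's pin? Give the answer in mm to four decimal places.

geometry: r = 51 mm, L = 233 mm, e = 18 mm; θ starts at 0°
rotate link 1 by +31°: θ ← 0° +31° = 31°
rotate link 1 by -59°: θ ← 31° -59° = -28°
rotate link 1 by +20°: θ ← -28° +20° = -8°
rotate link 1 by -6°: θ ← -8° -6° = -14°
rotate link 1 by +66°: θ ← -14° +66° = 52°
crank pin P = (r cos θ, r sin θ) = (31.398735, 40.188548)
h = r sin θ − e = 40.188548 − 18 = 22.188548
x = r cos θ + √(L² − h²) = 31.398735 + 231.941088 = 263.339823

263.3398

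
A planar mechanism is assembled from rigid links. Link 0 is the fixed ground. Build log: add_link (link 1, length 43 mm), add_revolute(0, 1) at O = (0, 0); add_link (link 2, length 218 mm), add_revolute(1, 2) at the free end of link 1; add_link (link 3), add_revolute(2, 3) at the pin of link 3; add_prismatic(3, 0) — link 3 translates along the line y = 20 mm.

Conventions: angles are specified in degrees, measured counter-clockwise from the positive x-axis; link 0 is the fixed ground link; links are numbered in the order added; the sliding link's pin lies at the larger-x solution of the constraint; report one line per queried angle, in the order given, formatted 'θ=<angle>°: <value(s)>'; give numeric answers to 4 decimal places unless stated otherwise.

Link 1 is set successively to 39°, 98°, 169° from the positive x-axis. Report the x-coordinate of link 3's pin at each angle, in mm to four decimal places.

geometry: r = 43 mm, L = 218 mm, e = 20 mm
θ=39°: crank pin P = (r cos θ, r sin θ) = (33.417276, 27.060777)
θ=39°: h = r sin θ − e = 27.060777 − 20 = 7.060777
θ=39°: x = r cos θ + √(L² − h²) = 33.417276 + 217.885625 = 251.302901
θ=98°: crank pin P = (r cos θ, r sin θ) = (-5.984443, 42.581527)
θ=98°: h = r sin θ − e = 42.581527 − 20 = 22.581527
θ=98°: x = r cos θ + √(L² − h²) = -5.984443 + 216.827292 = 210.842849
θ=169°: crank pin P = (r cos θ, r sin θ) = (-42.209969, 8.204787)
θ=169°: h = r sin θ − e = 8.204787 − 20 = -11.795213
θ=169°: x = r cos θ + √(L² − h²) = -42.209969 + 217.680667 = 175.470698

θ=39°: 251.3029
θ=98°: 210.8428
θ=169°: 175.4707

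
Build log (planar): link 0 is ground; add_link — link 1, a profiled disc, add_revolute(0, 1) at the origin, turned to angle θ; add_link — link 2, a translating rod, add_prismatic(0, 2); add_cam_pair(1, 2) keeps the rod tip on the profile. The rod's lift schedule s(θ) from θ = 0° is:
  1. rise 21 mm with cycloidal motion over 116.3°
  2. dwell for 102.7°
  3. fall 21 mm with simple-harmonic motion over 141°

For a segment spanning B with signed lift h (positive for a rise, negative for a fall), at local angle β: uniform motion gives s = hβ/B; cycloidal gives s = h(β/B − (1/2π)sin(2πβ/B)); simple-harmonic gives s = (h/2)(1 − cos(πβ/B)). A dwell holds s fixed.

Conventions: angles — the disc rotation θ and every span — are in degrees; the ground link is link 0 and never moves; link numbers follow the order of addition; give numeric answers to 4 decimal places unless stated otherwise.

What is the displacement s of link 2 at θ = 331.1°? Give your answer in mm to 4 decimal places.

seg 1 [0°–116.3°] cycloidal, h=21: full span → s += 21 → s = 21.0000
seg 2 [116.3°–219°] dwell: s stays 21.0000
seg 3 [219°–360°] simple-harmonic, h=-21: θ=331.1° here. β=112.1, B=141. -21/2·(1 − cos(π·0.7950)) = -18.8974 → s = 2.1026

2.1026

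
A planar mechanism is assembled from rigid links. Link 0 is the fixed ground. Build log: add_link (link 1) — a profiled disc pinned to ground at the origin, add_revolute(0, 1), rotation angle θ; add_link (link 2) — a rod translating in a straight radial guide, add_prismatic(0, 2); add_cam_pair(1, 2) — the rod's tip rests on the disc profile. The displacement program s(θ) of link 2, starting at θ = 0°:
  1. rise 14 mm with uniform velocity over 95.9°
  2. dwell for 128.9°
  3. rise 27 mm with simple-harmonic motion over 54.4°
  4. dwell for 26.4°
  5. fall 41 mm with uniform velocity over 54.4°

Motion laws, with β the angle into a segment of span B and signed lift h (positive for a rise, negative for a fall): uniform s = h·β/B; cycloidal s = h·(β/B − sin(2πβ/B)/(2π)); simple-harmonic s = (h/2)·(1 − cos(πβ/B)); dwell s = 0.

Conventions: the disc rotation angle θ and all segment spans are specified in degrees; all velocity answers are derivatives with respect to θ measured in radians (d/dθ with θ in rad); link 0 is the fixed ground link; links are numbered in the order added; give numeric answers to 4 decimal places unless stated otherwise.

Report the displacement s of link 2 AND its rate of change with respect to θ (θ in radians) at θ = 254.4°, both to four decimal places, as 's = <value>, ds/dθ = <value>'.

seg 1 [0°–95.9°] uniform, h=14: full span → s += 14 → s = 14.0000
seg 2 [95.9°–224.8°] dwell: s stays 14.0000
seg 3 [224.8°–279.2°] simple-harmonic, h=27: θ=254.4° here. β=29.6, B=54.4. 27/2·(1 − cos(π·0.5441)) = 15.3651 → s = 29.3651
velocity in seg [224.8°–279.2°] (simple-harmonic), θ in radians: β = 29.6° = 0.5166 rad, B = 54.4° = 0.9495 rad; ds/dθ = (πh/(2B)) sin(πβ/B) = (π·27/(2·0.9495)) sin(π·0.5441) = 44.240760 mm/rad

s = 29.3651, ds/dθ = 44.2408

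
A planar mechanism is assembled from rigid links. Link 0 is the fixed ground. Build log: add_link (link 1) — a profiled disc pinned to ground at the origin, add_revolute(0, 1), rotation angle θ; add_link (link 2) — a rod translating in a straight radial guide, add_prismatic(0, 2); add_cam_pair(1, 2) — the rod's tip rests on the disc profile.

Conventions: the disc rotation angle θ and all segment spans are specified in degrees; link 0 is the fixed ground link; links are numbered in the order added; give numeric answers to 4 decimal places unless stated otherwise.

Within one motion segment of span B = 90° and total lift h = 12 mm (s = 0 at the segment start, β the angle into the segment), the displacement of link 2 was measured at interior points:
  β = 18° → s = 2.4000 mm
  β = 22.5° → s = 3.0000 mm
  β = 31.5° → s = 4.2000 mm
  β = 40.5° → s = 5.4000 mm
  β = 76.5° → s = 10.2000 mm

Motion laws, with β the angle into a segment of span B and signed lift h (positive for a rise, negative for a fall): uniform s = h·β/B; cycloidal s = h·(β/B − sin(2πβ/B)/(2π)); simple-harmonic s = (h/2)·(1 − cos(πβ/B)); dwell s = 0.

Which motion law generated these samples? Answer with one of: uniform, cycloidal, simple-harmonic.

candidates at β/B = r: uniform s = h·r (linear in β); cycloidal s = h·(r − sin(2πr)/(2π)); simple-harmonic s = (h/2)(1 − cos(πr))
β=18°: printed 2.4000 | uniform 2.4000, cycloidal 0.5836, simple-harmonic 1.1459
β=22.5°: printed 3.0000 | uniform 3.0000, cycloidal 1.0901, simple-harmonic 1.7574
β=31.5°: printed 4.2000 | uniform 4.2000, cycloidal 2.6549, simple-harmonic 3.2761
β=40.5°: printed 5.4000 | uniform 5.4000, cycloidal 4.8098, simple-harmonic 5.0614
β=76.5°: printed 10.2000 | uniform 10.2000, cycloidal 11.7451, simple-harmonic 11.3460
only one law matches every sample → uniform

uniform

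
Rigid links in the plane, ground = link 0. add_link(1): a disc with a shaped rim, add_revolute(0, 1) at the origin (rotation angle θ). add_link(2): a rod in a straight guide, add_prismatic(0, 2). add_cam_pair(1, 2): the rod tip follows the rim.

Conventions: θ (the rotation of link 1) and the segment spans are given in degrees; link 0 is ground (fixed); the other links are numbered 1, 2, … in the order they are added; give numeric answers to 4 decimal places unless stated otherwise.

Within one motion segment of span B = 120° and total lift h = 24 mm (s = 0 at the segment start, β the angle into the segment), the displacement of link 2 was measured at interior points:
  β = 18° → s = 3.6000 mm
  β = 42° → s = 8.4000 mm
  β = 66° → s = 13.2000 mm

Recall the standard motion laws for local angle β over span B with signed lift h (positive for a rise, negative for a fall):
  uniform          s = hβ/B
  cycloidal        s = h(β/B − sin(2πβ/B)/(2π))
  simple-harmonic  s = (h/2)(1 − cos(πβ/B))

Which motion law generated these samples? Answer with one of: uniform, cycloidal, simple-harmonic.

candidates at β/B = r: uniform s = h·r (linear in β); cycloidal s = h·(r − sin(2πr)/(2π)); simple-harmonic s = (h/2)(1 − cos(πr))
β=18°: printed 3.6000 | uniform 3.6000, cycloidal 0.5098, simple-harmonic 1.3079
β=42°: printed 8.4000 | uniform 8.4000, cycloidal 5.3098, simple-harmonic 6.5521
β=66°: printed 13.2000 | uniform 13.2000, cycloidal 14.3804, simple-harmonic 13.8772
only one law matches every sample → uniform

uniform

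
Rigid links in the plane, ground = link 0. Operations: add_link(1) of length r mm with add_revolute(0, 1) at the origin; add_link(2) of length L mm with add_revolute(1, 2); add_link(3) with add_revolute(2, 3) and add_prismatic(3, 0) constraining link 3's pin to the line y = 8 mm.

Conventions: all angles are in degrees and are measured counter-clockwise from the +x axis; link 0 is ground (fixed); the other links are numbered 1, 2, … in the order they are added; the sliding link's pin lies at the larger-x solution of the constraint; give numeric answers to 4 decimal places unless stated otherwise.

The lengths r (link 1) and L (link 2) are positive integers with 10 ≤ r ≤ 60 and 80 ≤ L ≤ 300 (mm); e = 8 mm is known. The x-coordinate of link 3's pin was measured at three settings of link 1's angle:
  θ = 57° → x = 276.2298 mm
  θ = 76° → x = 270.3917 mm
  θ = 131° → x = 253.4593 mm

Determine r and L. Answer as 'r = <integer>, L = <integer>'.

constraint per measurement: (x − r cos θ)² + (r sin θ − e)² = L²
subtracting the θ₁ and θ₂ equations cancels the r² and L² terms:
r = (x₁² − x₂²) / (2[(x₁cos θ₁ + e sin θ₁) − (x₂cos θ₂ + e sin θ₂)]) = 19.0002 → r = 19
L² = (x₁ − r cos θ₁)² + (r sin θ₁ − e)² = 70756.0164 → L = 266.0000 → L = 266
check at θ₃=131°: x = 253.4593 (printed 253.4593) ✓

r = 19, L = 266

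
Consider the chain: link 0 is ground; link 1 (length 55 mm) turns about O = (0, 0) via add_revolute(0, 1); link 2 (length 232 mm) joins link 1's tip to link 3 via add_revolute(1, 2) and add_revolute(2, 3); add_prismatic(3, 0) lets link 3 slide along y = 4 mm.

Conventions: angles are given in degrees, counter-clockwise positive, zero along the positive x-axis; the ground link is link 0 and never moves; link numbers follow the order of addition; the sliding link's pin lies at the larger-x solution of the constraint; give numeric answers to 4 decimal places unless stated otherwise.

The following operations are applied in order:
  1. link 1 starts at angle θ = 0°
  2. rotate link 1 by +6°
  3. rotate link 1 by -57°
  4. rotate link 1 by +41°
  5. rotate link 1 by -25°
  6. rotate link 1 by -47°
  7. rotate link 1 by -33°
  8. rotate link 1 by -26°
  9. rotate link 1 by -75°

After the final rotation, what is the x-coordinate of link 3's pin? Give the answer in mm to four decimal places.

geometry: r = 55 mm, L = 232 mm, e = 4 mm; θ starts at 0°
rotate link 1 by +6°: θ ← 0° +6° = 6°
rotate link 1 by -57°: θ ← 6° -57° = -51°
rotate link 1 by +41°: θ ← -51° +41° = -10°
rotate link 1 by -25°: θ ← -10° -25° = -35°
rotate link 1 by -47°: θ ← -35° -47° = -82°
rotate link 1 by -33°: θ ← -82° -33° = -115°
rotate link 1 by -26°: θ ← -115° -26° = -141°
rotate link 1 by -75°: θ ← -141° -75° = -216°
crank pin P = (r cos θ, r sin θ) = (-44.495935, 32.328189)
h = r sin θ − e = 32.328189 − 4 = 28.328189
x = r cos θ + √(L² − h²) = -44.495935 + 230.264009 = 185.768074

185.7681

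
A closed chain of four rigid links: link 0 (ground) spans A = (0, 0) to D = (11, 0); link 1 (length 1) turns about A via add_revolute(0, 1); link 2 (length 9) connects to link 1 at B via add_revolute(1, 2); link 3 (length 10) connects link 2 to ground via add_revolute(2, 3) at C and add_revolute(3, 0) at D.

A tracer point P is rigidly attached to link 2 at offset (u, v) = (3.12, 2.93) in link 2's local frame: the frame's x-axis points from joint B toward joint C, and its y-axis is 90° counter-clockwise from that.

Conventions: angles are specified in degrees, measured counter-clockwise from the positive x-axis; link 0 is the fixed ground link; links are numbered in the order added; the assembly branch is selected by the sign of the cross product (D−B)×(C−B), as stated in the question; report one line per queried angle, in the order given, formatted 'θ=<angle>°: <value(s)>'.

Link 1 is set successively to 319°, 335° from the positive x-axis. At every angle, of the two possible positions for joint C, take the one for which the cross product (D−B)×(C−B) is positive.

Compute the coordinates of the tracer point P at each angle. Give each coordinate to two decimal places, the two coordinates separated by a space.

A=(0,0), D=(11.00,0)
θ=319°: B = A + 1.00·(cos319°, sin319°) = (0.7547, -0.6561)
θ=319°: |BD| = 10.2663
θ=319°: circle(B,9.00) ∩ circle(D,10.00): a=4.2078, h=7.9558
θ=319°:   candidates: C₊=(4.4455,7.5524) cross=81.676; C₋=(5.4623,-8.3267) cross=-81.676
θ=319°:   branch + wants cross > 0 → take C=(4.4455,7.5524) (cross=81.676)
θ=319°: ex = (C−B)/|BC| = (0.4101,0.9120); ey = (-0.9120,0.4101)
θ=319°: P = B + 3.12·ex + 2.93·ey = (-0.6381,3.3911)
θ=335°: B = A + 1.00·(cos335°, sin335°) = (0.9063, -0.4226)
θ=335°: |BD| = 10.1025
θ=335°: circle(B,9.00) ∩ circle(D,10.00): a=4.1109, h=8.0063
θ=335°:   candidates: C₊=(4.6787,7.7486) cross=80.884; C₋=(5.3485,-8.2499) cross=-80.884
θ=335°:   branch + wants cross > 0 → take C=(4.6787,7.7486) (cross=80.884)
θ=335°: ex = (C−B)/|BC| = (0.4192,0.9079); ey = (-0.9079,0.4192)
θ=335°: P = B + 3.12·ex + 2.93·ey = (-0.4461,3.6382)

θ=319°: -0.64 3.39
θ=335°: -0.45 3.64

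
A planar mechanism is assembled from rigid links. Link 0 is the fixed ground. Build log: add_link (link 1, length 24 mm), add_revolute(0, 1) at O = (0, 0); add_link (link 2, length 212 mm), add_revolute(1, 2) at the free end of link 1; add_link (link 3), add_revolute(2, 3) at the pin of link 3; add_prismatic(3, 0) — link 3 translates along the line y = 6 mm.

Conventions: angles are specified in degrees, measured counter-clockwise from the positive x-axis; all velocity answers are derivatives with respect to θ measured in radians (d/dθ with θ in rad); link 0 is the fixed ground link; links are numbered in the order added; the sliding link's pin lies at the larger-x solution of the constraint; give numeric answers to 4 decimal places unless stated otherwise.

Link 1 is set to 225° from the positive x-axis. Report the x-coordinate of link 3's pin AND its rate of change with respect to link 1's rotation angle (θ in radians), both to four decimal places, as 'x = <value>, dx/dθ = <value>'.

geometry: r = 24 mm, L = 212 mm, e = 6 mm
crank pin P = (r cos θ, r sin θ) = (-16.970563, -16.970563)
h = r sin θ − e = -16.970563 − 6 = -22.970563
x = r cos θ + √(L² − h²) = -16.970563 + 210.751876 = 193.781313
dx/dθ = −r sin θ − h·r cos θ/√(L² − h²) (θ in radians; h = -22.970563) = 15.120883

x = 193.7813, dx/dθ = 15.1209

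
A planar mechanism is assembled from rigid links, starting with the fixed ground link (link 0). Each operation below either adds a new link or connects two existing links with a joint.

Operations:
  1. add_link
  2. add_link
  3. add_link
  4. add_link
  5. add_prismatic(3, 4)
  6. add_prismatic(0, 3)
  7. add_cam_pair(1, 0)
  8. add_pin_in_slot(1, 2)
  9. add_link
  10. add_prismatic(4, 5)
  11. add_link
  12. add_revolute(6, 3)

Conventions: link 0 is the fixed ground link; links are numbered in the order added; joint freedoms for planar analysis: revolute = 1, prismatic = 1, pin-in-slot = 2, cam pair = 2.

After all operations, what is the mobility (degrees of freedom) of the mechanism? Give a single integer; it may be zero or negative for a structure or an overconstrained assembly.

(L,J1,J2)=(1,0,0); link0 fixed
link1: (2,0,0)
link2: (3,0,0)
link3: (4,0,0)
link4: (5,0,0)
P 3-4 [J1]: (5,1,0)
P 0-3 [J1]: (5,2,0)
C 1-0 [J2]: (5,2,1)
PS 1-2 [J2]: (5,2,2)
link5: (6,2,2)
P 4-5 [J1]: (6,3,2)
link6: (7,3,2)
R 6-3 [J1]: (7,4,2)
Grübler: 3·6 − 2·4 − 2 = 8

M = 8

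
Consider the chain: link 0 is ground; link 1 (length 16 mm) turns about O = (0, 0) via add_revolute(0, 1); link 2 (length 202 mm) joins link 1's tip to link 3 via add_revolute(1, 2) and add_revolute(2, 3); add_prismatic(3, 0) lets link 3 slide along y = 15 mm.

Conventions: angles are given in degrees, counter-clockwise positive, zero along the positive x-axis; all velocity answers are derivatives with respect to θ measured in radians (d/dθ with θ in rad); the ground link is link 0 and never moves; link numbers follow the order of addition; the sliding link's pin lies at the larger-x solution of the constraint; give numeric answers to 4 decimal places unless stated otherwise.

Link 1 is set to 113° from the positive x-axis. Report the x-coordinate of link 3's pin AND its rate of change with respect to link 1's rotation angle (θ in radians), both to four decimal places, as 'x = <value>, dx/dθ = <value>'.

geometry: r = 16 mm, L = 202 mm, e = 15 mm
crank pin P = (r cos θ, r sin θ) = (-6.251698, 14.728078)
h = r sin θ − e = 14.728078 − 15 = -0.271922
x = r cos θ + √(L² − h²) = -6.251698 + 201.999817 = 195.748119
dx/dθ = −r sin θ − h·r cos θ/√(L² − h²) (θ in radians; h = -0.271922) = -14.736493

x = 195.7481, dx/dθ = -14.7365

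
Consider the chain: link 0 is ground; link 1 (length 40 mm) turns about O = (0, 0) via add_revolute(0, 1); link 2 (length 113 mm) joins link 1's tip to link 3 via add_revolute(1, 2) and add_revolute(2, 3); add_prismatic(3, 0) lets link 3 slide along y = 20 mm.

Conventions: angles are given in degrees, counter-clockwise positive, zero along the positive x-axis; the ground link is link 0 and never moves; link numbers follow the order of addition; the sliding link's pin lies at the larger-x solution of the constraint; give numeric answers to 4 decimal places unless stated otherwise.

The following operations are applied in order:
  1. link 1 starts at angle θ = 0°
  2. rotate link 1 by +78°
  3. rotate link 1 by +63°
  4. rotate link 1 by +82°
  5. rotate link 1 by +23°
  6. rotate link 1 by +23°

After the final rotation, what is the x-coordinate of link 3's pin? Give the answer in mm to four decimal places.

geometry: r = 40 mm, L = 113 mm, e = 20 mm; θ starts at 0°
rotate link 1 by +78°: θ ← 0° +78° = 78°
rotate link 1 by +63°: θ ← 78° +63° = 141°
rotate link 1 by +82°: θ ← 141° +82° = 223°
rotate link 1 by +23°: θ ← 223° +23° = 246°
rotate link 1 by +23°: θ ← 246° +23° = 269°
crank pin P = (r cos θ, r sin θ) = (-0.698096, -39.993908)
h = r sin θ − e = -39.993908 − 20 = -59.993908
x = r cos θ + √(L² − h²) = -0.698096 + 95.758713 = 95.060616

95.0606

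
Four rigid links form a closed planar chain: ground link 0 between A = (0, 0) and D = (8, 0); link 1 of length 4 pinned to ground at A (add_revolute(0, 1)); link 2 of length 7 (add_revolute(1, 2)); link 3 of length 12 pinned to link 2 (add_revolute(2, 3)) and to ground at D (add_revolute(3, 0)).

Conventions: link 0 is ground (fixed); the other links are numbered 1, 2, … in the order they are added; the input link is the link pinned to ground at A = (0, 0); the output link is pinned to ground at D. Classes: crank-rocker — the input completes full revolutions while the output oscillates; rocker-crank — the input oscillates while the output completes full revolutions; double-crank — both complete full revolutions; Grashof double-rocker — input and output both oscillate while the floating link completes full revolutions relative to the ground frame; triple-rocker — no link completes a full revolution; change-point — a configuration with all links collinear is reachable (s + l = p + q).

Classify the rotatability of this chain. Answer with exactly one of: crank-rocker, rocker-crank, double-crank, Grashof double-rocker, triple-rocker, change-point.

lengths: ground=8, input=4, coupler=7, output=12
sorted: s=4 (shortest), l=12 (longest), p+q=15
s + l = 16 vs p + q = 15
s + l > p + q → non-Grashof → no link fully rotates → triple-rocker

triple-rocker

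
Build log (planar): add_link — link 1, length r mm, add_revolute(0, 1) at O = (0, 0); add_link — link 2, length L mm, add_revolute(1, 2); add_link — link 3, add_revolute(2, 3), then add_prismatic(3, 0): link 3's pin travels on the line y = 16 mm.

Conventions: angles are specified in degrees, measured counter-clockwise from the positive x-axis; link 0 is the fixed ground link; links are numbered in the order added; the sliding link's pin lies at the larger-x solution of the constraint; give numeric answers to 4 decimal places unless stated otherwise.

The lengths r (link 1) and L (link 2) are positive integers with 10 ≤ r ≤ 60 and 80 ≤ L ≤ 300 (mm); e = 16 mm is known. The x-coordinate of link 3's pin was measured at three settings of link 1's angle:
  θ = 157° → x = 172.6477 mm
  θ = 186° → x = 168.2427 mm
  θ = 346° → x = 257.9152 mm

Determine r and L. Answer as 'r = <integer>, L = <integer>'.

constraint per measurement: (x − r cos θ)² + (r sin θ − e)² = L²
subtracting the θ₁ and θ₂ equations cancels the r² and L² terms:
r = (x₁² − x₂²) / (2[(x₁cos θ₁ + e sin θ₁) − (x₂cos θ₂ + e sin θ₂)]) = 45.9995 → r = 46
L² = (x₁ − r cos θ₁)² + (r sin θ₁ − e)² = 46224.9923 → L = 215.0000 → L = 215
check at θ₃=346°: x = 257.9152 (printed 257.9152) ✓

r = 46, L = 215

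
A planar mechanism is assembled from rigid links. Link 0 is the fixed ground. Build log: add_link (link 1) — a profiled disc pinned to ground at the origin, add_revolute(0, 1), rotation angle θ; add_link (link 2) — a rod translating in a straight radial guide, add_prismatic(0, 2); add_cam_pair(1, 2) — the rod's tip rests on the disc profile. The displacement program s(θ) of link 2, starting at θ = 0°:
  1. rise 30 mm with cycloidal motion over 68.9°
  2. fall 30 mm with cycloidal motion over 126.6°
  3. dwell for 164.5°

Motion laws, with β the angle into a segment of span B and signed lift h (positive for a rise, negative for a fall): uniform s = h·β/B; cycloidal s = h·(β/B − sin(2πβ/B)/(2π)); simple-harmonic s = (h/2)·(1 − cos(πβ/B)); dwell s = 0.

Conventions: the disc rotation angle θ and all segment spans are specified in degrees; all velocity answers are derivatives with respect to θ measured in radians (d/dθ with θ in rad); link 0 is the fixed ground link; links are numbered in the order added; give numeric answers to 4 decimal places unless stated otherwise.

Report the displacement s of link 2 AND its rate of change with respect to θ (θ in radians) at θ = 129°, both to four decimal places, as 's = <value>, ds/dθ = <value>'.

seg 1 [0°–68.9°] cycloidal, h=30: full span → s += 30 → s = 30.0000
seg 2 [68.9°–195.5°] cycloidal, h=-30: θ=129° here. β=60.1, B=126.6. -30·(0.4747 − sin(2π·0.4747)/(2π)) = -13.4866 → s = 16.5134
velocity in seg [68.9°–195.5°] (cycloidal), θ in radians: β = 60.1° = 1.0489 rad, B = 126.6° = 2.2096 rad; ds/dθ = (h/B)(1 − cos(2πβ/B)) = ((-30)/2.2096)(1 − cos(2π·0.4747)) = -26.983530 mm/rad

s = 16.5134, ds/dθ = -26.9835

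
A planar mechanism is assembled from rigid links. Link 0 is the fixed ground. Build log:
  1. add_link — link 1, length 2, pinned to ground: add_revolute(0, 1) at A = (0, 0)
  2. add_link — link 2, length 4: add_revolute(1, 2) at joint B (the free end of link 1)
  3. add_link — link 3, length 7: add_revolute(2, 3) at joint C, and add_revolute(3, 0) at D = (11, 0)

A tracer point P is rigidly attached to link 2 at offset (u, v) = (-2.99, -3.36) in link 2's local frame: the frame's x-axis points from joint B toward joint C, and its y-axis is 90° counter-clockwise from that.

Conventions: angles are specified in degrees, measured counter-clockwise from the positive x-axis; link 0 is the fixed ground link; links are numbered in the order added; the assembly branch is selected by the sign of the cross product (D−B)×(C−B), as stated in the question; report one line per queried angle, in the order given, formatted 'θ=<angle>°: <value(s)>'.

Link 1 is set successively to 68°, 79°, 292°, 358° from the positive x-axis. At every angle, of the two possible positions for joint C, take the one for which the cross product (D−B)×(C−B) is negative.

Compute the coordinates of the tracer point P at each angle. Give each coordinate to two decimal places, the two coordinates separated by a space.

A=(0,0), D=(11.00,0)
θ=68°: B = A + 2.00·(cos68°, sin68°) = (0.7492, 1.8544)
θ=68°: |BD| = 10.4172
θ=68°: circle(B,4.00) ∩ circle(D,7.00): a=3.6247, h=1.6917
θ=68°:   candidates: C₊=(4.6171,2.8738) cross=17.623; C₋=(4.0148,-0.4555) cross=-17.623
θ=68°:   branch - wants cross < 0 → take C=(4.0148,-0.4555) (cross=-17.623)
θ=68°: ex = (C−B)/|BC| = (0.8164,-0.5775); ey = (0.5775,0.8164)
θ=68°: P = B + -2.99·ex + -3.36·ey = (-3.6322,0.8379)
θ=79°: B = A + 2.00·(cos79°, sin79°) = (0.3816, 1.9633)
θ=79°: |BD| = 10.7984
θ=79°: circle(B,4.00) ∩ circle(D,7.00): a=3.8712, h=1.0070
θ=79°:   candidates: C₊=(4.3714,2.2497) cross=10.874; C₋=(4.0052,0.2692) cross=-10.874
θ=79°:   branch - wants cross < 0 → take C=(4.0052,0.2692) (cross=-10.874)
θ=79°: ex = (C−B)/|BC| = (0.9059,-0.4235); ey = (0.4235,0.9059)
θ=79°: P = B + -2.99·ex + -3.36·ey = (-3.7500,0.1858)
θ=292°: B = A + 2.00·(cos292°, sin292°) = (0.7492, -1.8544)
θ=292°: |BD| = 10.4172
θ=292°: circle(B,4.00) ∩ circle(D,7.00): a=3.6247, h=1.6917
θ=292°:   candidates: C₊=(4.0148,0.4555) cross=17.623; C₋=(4.6171,-2.8738) cross=-17.623
θ=292°:   branch - wants cross < 0 → take C=(4.6171,-2.8738) (cross=-17.623)
θ=292°: ex = (C−B)/|BC| = (0.9670,-0.2549); ey = (0.2549,0.9670)
θ=292°: P = B + -2.99·ex + -3.36·ey = (-2.9984,-4.3414)
θ=358°: B = A + 2.00·(cos358°, sin358°) = (1.9988, -0.0698)
θ=358°: |BD| = 9.0015
θ=358°: circle(B,4.00) ∩ circle(D,7.00): a=2.6677, h=2.9805
θ=358°:   candidates: C₊=(4.6433,2.9313) cross=26.829; C₋=(4.6895,-3.0295) cross=-26.829
θ=358°:   branch - wants cross < 0 → take C=(4.6895,-3.0295) (cross=-26.829)
θ=358°: ex = (C−B)/|BC| = (0.6727,-0.7399); ey = (0.7399,0.6727)
θ=358°: P = B + -2.99·ex + -3.36·ey = (-2.4987,-0.1176)

θ=68°: -3.63 0.84
θ=79°: -3.75 0.19
θ=292°: -3.00 -4.34
θ=358°: -2.50 -0.12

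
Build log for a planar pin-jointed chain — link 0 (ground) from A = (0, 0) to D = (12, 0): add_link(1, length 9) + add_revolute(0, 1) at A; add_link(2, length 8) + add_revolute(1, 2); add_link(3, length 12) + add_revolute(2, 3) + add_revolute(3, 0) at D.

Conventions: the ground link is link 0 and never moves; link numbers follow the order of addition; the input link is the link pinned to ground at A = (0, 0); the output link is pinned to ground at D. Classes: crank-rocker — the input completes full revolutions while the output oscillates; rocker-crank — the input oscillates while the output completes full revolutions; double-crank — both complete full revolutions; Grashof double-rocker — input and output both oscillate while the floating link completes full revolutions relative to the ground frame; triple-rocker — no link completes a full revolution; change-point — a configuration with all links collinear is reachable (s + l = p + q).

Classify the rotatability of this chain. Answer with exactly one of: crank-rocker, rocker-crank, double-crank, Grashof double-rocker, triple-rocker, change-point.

lengths: ground=12, input=9, coupler=8, output=12
sorted: s=8 (shortest), l=12 (longest), p+q=21
s + l = 20 vs p + q = 21
s + l < p + q (Grashof) with shortest = coupler link → Grashof double-rocker

Grashof double-rocker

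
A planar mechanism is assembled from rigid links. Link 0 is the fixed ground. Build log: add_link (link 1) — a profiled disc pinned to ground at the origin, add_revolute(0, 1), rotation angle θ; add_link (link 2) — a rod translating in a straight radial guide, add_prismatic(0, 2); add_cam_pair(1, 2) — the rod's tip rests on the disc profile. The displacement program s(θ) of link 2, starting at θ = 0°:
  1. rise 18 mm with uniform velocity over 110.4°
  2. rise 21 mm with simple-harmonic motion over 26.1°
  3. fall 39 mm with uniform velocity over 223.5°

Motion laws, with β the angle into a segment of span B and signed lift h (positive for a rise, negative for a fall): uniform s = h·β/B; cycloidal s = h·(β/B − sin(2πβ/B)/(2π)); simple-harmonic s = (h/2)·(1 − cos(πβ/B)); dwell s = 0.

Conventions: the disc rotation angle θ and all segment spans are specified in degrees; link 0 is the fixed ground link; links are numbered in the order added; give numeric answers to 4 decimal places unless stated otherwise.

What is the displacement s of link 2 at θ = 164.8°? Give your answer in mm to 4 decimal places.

seg 1 [0°–110.4°] uniform, h=18: full span → s += 18 → s = 18.0000
seg 2 [110.4°–136.5°] simple-harmonic, h=21: full span → s += 21 → s = 39.0000
seg 3 [136.5°–360°] uniform, h=-39: θ=164.8° here. β=28.3, B=223.5. -39·28.3/223.5 = -4.9383 → s = 34.0617

34.0617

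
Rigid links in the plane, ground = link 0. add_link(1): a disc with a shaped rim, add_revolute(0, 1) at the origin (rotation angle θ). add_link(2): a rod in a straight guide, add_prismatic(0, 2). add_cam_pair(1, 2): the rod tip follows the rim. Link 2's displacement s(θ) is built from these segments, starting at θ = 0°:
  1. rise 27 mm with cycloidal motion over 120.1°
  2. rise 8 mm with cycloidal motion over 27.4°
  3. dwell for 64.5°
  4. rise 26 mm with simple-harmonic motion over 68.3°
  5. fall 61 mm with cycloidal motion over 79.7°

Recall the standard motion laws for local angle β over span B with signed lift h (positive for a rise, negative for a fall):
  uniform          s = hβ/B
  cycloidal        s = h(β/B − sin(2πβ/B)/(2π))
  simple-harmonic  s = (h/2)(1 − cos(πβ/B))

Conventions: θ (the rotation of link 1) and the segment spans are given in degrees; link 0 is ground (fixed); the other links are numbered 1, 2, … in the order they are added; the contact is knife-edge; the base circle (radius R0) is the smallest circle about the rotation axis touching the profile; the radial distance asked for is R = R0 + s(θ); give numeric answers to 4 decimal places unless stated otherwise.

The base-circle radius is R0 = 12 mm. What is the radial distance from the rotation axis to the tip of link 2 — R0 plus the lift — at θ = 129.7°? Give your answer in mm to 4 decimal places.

segment 1 (0° to 120.1°, cycloidal, h = 27) is passed completely: s = 0.0000 + (27) = 27.0000
θ = 129.7° falls in segment 2 (120.1° to 147.5°, cycloidal, h = 8): β = 129.7 − 120.1 = 9.6°, B = 27.4°; Δs = 8·(0.3504 − sin(2π·0.3504)/(2π)) = 1.7746; s = 27.0000 + 1.7746 = 28.7746
R = R0 + s = 12 + 28.7746 = 40.7746

40.7746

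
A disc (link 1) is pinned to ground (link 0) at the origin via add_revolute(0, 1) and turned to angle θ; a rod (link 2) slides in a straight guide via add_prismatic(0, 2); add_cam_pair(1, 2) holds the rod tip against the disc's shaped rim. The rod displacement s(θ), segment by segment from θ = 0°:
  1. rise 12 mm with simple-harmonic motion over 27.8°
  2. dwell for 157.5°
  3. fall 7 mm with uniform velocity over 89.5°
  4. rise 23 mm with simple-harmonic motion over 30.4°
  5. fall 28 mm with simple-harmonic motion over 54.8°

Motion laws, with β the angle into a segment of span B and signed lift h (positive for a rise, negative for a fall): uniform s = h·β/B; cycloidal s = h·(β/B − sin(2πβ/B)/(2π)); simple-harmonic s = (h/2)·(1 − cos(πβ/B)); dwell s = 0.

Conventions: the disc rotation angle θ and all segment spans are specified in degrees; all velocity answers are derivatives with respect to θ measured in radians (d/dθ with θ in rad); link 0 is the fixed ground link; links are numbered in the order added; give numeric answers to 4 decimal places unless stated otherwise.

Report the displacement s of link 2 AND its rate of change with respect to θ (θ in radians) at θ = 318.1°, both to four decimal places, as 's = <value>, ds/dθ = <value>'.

segment 1 (0° to 27.8°, simple-harmonic, h = 12) is passed completely: s = 0.0000 + (12) = 12.0000
segment 2 (27.8° to 185.3°, dwell): s unchanged at 12.0000
segment 3 (185.3° to 274.8°, uniform, h = -7) is passed completely: s = 12.0000 + (-7) = 5.0000
segment 4 (274.8° to 305.2°, simple-harmonic, h = 23) is passed completely: s = 5.0000 + (23) = 28.0000
θ = 318.1° falls in segment 5 (305.2° to 360°, simple-harmonic, h = -28): β = 318.1 − 305.2 = 12.9°, B = 54.8°; Δs = -28/2·(1 − cos(π·0.2354)) = -3.6571; s = 28.0000 − 3.6571 = 24.3429
velocity in seg [305.2°–360°] (simple-harmonic), θ in radians: β = 12.9° = 0.2251 rad, B = 54.8° = 0.9564 rad; ds/dθ = (πh/(2B)) sin(πβ/B) = (π·(-28)/(2·0.9564)) sin(π·0.2354) = -30.991623 mm/rad

s = 24.3429, ds/dθ = -30.9916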